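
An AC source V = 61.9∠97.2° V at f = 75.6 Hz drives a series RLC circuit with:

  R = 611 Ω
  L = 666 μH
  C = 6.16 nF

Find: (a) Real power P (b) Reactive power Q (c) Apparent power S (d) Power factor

Step 1 — Angular frequency: ω = 2π·f = 2π·75.6 = 475 rad/s.
Step 2 — Component impedances:
  R: Z = R = 611 Ω
  L: Z = jωL = j·475·0.000666 = 0 + j0.3164 Ω
  C: Z = 1/(jωC) = -j/(ω·C) = 0 - j3.418e+05 Ω
Step 3 — Series combination: Z_total = R + L + C = 611 - j3.418e+05 Ω = 3.418e+05∠-89.9° Ω.
Step 4 — Source phasor: V = 61.9∠97.2° V = -7.758 + j61.41 V.
Step 5 — Current: I = V / Z = -0.0001797 - j2.238e-05 A = 0.0001811∠-172.9° A.
Step 6 — Complex power: S = V·I* = 2.004e-05 - j0.01121 VA.
Step 7 — Real power: P = Re(S) = 2.004e-05 W.
Step 8 — Reactive power: Q = Im(S) = -0.01121 VAR.
Step 9 — Apparent power: |S| = 0.01121 VA.
Step 10 — Power factor: PF = P/|S| = 0.001788 (leading).

(a) P = 2.004e-05 W  (b) Q = -0.01121 VAR  (c) S = 0.01121 VA  (d) PF = 0.001788 (leading)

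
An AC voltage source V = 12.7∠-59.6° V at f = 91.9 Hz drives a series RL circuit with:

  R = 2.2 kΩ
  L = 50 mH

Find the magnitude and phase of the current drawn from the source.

Step 1 — Angular frequency: ω = 2π·f = 2π·91.9 = 577.4 rad/s.
Step 2 — Component impedances:
  R: Z = R = 2200 Ω
  L: Z = jωL = j·577.4·0.05 = 0 + j28.87 Ω
Step 3 — Series combination: Z_total = R + L = 2200 + j28.87 Ω = 2200∠0.8° Ω.
Step 4 — Source phasor: V = 12.7∠-59.6° V = 6.427 - j10.95 V.
Step 5 — Ohm's law: I = V / Z_total = (6.427 - j10.95) / (2200 + j28.87) = 0.002855 - j0.005017 A.
Step 6 — Convert to polar: |I| = 0.005772 A, ∠I = -60.4°.

I = 0.005772∠-60.4° A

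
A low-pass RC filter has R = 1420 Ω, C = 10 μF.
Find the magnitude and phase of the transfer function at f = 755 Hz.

Step 1 — Angular frequency: ω = 2π·755 = 4744 rad/s.
Step 2 — Transfer function: H(jω) = 1/(1 + jωRC).
Step 3 — Denominator: 1 + jωRC = 1 + j·4744·1420·1e-05 = 1 + j67.36.
Step 4 — H = 0.0002203 - j0.01484.
Step 5 — Magnitude: |H| = 0.01484 (-36.6 dB); phase: φ = -89.1°.

|H| = 0.01484 (-36.6 dB), φ = -89.1°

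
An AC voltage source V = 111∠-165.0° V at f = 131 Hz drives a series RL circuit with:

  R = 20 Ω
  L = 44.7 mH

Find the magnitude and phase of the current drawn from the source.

Step 1 — Angular frequency: ω = 2π·f = 2π·131 = 823.1 rad/s.
Step 2 — Component impedances:
  R: Z = R = 20 Ω
  L: Z = jωL = j·823.1·0.0447 = 0 + j36.79 Ω
Step 3 — Series combination: Z_total = R + L = 20 + j36.79 Ω = 41.88∠61.5° Ω.
Step 4 — Source phasor: V = 111∠-165.0° V = -107.2 - j28.73 V.
Step 5 — Ohm's law: I = V / Z_total = (-107.2 - j28.73) / (20 + j36.79) = -1.826 + j1.922 A.
Step 6 — Convert to polar: |I| = 2.651 A, ∠I = 133.5°.

I = 2.651∠133.5° A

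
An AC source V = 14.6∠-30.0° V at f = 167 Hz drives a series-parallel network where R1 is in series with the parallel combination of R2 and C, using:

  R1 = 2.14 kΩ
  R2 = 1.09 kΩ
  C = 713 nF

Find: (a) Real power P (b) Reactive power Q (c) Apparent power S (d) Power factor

Step 1 — Angular frequency: ω = 2π·f = 2π·167 = 1049 rad/s.
Step 2 — Component impedances:
  R1: Z = R = 2140 Ω
  R2: Z = R = 1090 Ω
  C: Z = 1/(jωC) = -j/(ω·C) = 0 - j1337 Ω
Step 3 — Parallel branch: R2 || C = 1/(1/R2 + 1/C) = 654.7 - j533.9 Ω.
Step 4 — Series with R1: Z_total = R1 + (R2 || C) = 2795 - j533.9 Ω = 2845∠-10.8° Ω.
Step 5 — Source phasor: V = 14.6∠-30.0° V = 12.64 - j7.3 V.
Step 6 — Current: I = V / Z = 0.004846 - j0.001686 A = 0.005131∠-19.2° A.
Step 7 — Complex power: S = V·I* = 0.07359 - j0.01406 VA.
Step 8 — Real power: P = Re(S) = 0.07359 W.
Step 9 — Reactive power: Q = Im(S) = -0.01406 VAR.
Step 10 — Apparent power: |S| = 0.07492 VA.
Step 11 — Power factor: PF = P/|S| = 0.9822 (leading).

(a) P = 0.07359 W  (b) Q = -0.01406 VAR  (c) S = 0.07492 VA  (d) PF = 0.9822 (leading)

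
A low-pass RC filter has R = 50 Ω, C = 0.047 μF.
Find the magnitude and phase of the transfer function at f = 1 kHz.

Step 1 — Angular frequency: ω = 2π·1000 = 6283 rad/s.
Step 2 — Transfer function: H(jω) = 1/(1 + jωRC).
Step 3 — Denominator: 1 + jωRC = 1 + j·6283·50·4.7e-08 = 1 + j0.01477.
Step 4 — H = 0.9998 - j0.01476.
Step 5 — Magnitude: |H| = 0.9999 (-0.0 dB); phase: φ = -0.8°.

|H| = 0.9999 (-0.0 dB), φ = -0.8°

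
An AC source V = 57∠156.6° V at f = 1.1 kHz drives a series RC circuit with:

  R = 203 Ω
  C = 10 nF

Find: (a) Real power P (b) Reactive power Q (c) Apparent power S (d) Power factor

Step 1 — Angular frequency: ω = 2π·f = 2π·1100 = 6912 rad/s.
Step 2 — Component impedances:
  R: Z = R = 203 Ω
  C: Z = 1/(jωC) = -j/(ω·C) = 0 - j1.447e+04 Ω
Step 3 — Series combination: Z_total = R + C = 203 - j1.447e+04 Ω = 1.447e+04∠-89.2° Ω.
Step 4 — Source phasor: V = 57∠156.6° V = -52.31 + j22.64 V.
Step 5 — Current: I = V / Z = -0.001615 - j0.003593 A = 0.003939∠-114.2° A.
Step 6 — Complex power: S = V·I* = 0.00315 - j0.2245 VA.
Step 7 — Real power: P = Re(S) = 0.00315 W.
Step 8 — Reactive power: Q = Im(S) = -0.2245 VAR.
Step 9 — Apparent power: |S| = 0.2245 VA.
Step 10 — Power factor: PF = P/|S| = 0.01403 (leading).

(a) P = 0.00315 W  (b) Q = -0.2245 VAR  (c) S = 0.2245 VA  (d) PF = 0.01403 (leading)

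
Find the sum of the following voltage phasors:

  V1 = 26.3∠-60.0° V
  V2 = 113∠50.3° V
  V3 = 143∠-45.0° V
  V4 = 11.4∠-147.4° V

Step 1 — Convert each phasor to rectangular form:
  V1 = 26.3·(cos(-60.0°) + j·sin(-60.0°)) = 13.15 - j22.78 V
  V2 = 113·(cos(50.3°) + j·sin(50.3°)) = 72.18 + j86.94 V
  V3 = 143·(cos(-45.0°) + j·sin(-45.0°)) = 101.1 - j101.1 V
  V4 = 11.4·(cos(-147.4°) + j·sin(-147.4°)) = -9.604 - j6.142 V
Step 2 — Sum components: V_total = 176.8 - j43.09 V.
Step 3 — Convert to polar: |V_total| = 182 V, ∠V_total = -13.7°.

V_total = 182∠-13.7° V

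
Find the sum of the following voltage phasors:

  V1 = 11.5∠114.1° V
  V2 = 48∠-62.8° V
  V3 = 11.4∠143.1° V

Step 1 — Convert each phasor to rectangular form:
  V1 = 11.5·(cos(114.1°) + j·sin(114.1°)) = -4.696 + j10.5 V
  V2 = 48·(cos(-62.8°) + j·sin(-62.8°)) = 21.94 - j42.69 V
  V3 = 11.4·(cos(143.1°) + j·sin(143.1°)) = -9.116 + j6.845 V
Step 2 — Sum components: V_total = 8.128 - j25.35 V.
Step 3 — Convert to polar: |V_total| = 26.62 V, ∠V_total = -72.2°.

V_total = 26.62∠-72.2° V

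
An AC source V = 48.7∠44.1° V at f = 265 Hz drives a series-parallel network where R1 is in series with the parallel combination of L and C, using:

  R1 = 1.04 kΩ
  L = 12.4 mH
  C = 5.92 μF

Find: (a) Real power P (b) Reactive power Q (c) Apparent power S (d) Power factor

Step 1 — Angular frequency: ω = 2π·f = 2π·265 = 1665 rad/s.
Step 2 — Component impedances:
  R1: Z = R = 1040 Ω
  L: Z = jωL = j·1665·0.0124 = 0 + j20.65 Ω
  C: Z = 1/(jωC) = -j/(ω·C) = 0 - j101.5 Ω
Step 3 — Parallel branch: L || C = 1/(1/L + 1/C) = 0 + j25.92 Ω.
Step 4 — Series with R1: Z_total = R1 + (L || C) = 1040 + j25.92 Ω = 1040∠1.4° Ω.
Step 5 — Source phasor: V = 48.7∠44.1° V = 34.97 + j33.89 V.
Step 6 — Current: I = V / Z = 0.03442 + j0.03173 A = 0.04681∠42.7° A.
Step 7 — Complex power: S = V·I* = 2.279 + j0.05681 VA.
Step 8 — Real power: P = Re(S) = 2.279 W.
Step 9 — Reactive power: Q = Im(S) = 0.05681 VAR.
Step 10 — Apparent power: |S| = 2.28 VA.
Step 11 — Power factor: PF = P/|S| = 0.9997 (lagging).

(a) P = 2.279 W  (b) Q = 0.05681 VAR  (c) S = 2.28 VA  (d) PF = 0.9997 (lagging)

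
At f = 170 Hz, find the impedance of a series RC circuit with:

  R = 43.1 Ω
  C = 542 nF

Step 1 — Angular frequency: ω = 2π·f = 2π·170 = 1068 rad/s.
Step 2 — Component impedances:
  R: Z = R = 43.1 Ω
  C: Z = 1/(jωC) = -j/(ω·C) = 0 - j1727 Ω
Step 3 — Series combination: Z_total = R + C = 43.1 - j1727 Ω = 1728∠-88.6° Ω.

Z = 43.1 - j1727 Ω = 1728∠-88.6° Ω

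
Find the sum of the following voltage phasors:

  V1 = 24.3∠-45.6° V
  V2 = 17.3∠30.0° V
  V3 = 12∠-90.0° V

Step 1 — Convert each phasor to rectangular form:
  V1 = 24.3·(cos(-45.6°) + j·sin(-45.6°)) = 17 - j17.36 V
  V2 = 17.3·(cos(30.0°) + j·sin(30.0°)) = 14.98 + j8.65 V
  V3 = 12·(cos(-90.0°) + j·sin(-90.0°)) = 0 - j12 V
Step 2 — Sum components: V_total = 31.98 - j20.71 V.
Step 3 — Convert to polar: |V_total| = 38.1 V, ∠V_total = -32.9°.

V_total = 38.1∠-32.9° V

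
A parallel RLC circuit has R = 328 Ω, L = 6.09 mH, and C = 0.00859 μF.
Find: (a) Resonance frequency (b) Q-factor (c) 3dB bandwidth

Step 1 — Resonance: ω₀ = 1/√(LC) = 1/√(0.00609·8.59e-09) = 1.383e+05 rad/s.
Step 2 — f₀ = ω₀/(2π) = 2.2e+04 Hz.
Step 3 — Parallel Q: Q = R/(ω₀L) = 328/(1.383e+05·0.00609) = 0.3895.
Step 4 — Bandwidth: Δω = ω₀/Q = 3.549e+05 rad/s; BW = Δω/(2π) = 5.649e+04 Hz.

(a) f₀ = 2.2e+04 Hz  (b) Q = 0.3895  (c) BW = 5.649e+04 Hz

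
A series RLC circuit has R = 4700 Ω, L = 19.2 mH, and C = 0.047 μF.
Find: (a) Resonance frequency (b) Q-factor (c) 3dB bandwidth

Step 1 — Resonance: ω₀ = 1/√(LC) = 1/√(0.0192·4.7e-08) = 3.329e+04 rad/s.
Step 2 — f₀ = ω₀/(2π) = 5298 Hz.
Step 3 — Series Q: Q = ω₀L/R = 3.329e+04·0.0192/4700 = 0.136.
Step 4 — Bandwidth: Δω = ω₀/Q = 2.448e+05 rad/s; BW = Δω/(2π) = 3.896e+04 Hz.

(a) f₀ = 5298 Hz  (b) Q = 0.136  (c) BW = 3.896e+04 Hz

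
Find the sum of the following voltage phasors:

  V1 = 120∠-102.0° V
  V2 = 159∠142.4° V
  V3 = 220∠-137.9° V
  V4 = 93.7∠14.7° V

Step 1 — Convert each phasor to rectangular form:
  V1 = 120·(cos(-102.0°) + j·sin(-102.0°)) = -24.95 - j117.4 V
  V2 = 159·(cos(142.4°) + j·sin(142.4°)) = -126 + j97.01 V
  V3 = 220·(cos(-137.9°) + j·sin(-137.9°)) = -163.2 - j147.5 V
  V4 = 93.7·(cos(14.7°) + j·sin(14.7°)) = 90.63 + j23.78 V
Step 2 — Sum components: V_total = -223.5 - j144.1 V.
Step 3 — Convert to polar: |V_total| = 265.9 V, ∠V_total = -147.2°.

V_total = 265.9∠-147.2° V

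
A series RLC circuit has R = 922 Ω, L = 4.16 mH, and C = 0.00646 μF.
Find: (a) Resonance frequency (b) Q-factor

Step 1 — Resonance condition Im(Z)=0 gives ω₀ = 1/√(LC).
Step 2 — ω₀ = 1/√(0.00416·6.46e-09) = 1.929e+05 rad/s.
Step 3 — f₀ = ω₀/(2π) = 3.07e+04 Hz.
Step 4 — Series Q: Q = ω₀L/R = 1.929e+05·0.00416/922 = 0.8704.

(a) f₀ = 3.07e+04 Hz  (b) Q = 0.8704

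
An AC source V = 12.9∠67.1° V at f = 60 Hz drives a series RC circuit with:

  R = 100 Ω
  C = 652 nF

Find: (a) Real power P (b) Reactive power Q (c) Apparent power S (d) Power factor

Step 1 — Angular frequency: ω = 2π·f = 2π·60 = 377 rad/s.
Step 2 — Component impedances:
  R: Z = R = 100 Ω
  C: Z = 1/(jωC) = -j/(ω·C) = 0 - j4068 Ω
Step 3 — Series combination: Z_total = R + C = 100 - j4068 Ω = 4070∠-88.6° Ω.
Step 4 — Source phasor: V = 12.9∠67.1° V = 5.02 + j11.88 V.
Step 5 — Current: I = V / Z = -0.002889 + j0.001305 A = 0.00317∠155.7° A.
Step 6 — Complex power: S = V·I* = 0.001005 - j0.04088 VA.
Step 7 — Real power: P = Re(S) = 0.001005 W.
Step 8 — Reactive power: Q = Im(S) = -0.04088 VAR.
Step 9 — Apparent power: |S| = 0.04089 VA.
Step 10 — Power factor: PF = P/|S| = 0.02457 (leading).

(a) P = 0.001005 W  (b) Q = -0.04088 VAR  (c) S = 0.04089 VA  (d) PF = 0.02457 (leading)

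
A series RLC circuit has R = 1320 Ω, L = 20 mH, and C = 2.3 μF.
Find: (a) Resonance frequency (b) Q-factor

Step 1 — Resonance condition Im(Z)=0 gives ω₀ = 1/√(LC).
Step 2 — ω₀ = 1/√(0.02·2.3e-06) = 4663 rad/s.
Step 3 — f₀ = ω₀/(2π) = 742.1 Hz.
Step 4 — Series Q: Q = ω₀L/R = 4663·0.02/1320 = 0.07064.

(a) f₀ = 742.1 Hz  (b) Q = 0.07064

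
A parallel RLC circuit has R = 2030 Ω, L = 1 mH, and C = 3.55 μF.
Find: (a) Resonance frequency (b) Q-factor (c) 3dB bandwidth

Step 1 — Resonance: ω₀ = 1/√(LC) = 1/√(0.001·3.55e-06) = 1.678e+04 rad/s.
Step 2 — f₀ = ω₀/(2π) = 2671 Hz.
Step 3 — Parallel Q: Q = R/(ω₀L) = 2030/(1.678e+04·0.001) = 121.
Step 4 — Bandwidth: Δω = ω₀/Q = 138.8 rad/s; BW = Δω/(2π) = 22.08 Hz.

(a) f₀ = 2671 Hz  (b) Q = 121  (c) BW = 22.08 Hz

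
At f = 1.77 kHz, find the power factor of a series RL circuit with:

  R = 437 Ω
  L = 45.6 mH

Step 1 — Angular frequency: ω = 2π·f = 2π·1770 = 1.112e+04 rad/s.
Step 2 — Component impedances:
  R: Z = R = 437 Ω
  L: Z = jωL = j·1.112e+04·0.0456 = 0 + j507.1 Ω
Step 3 — Series combination: Z_total = R + L = 437 + j507.1 Ω = 669.4∠49.2° Ω.
Step 4 — Power factor: PF = cos(φ) = Re(Z)/|Z| = 437/669.4 = 0.6528.
Step 5 — Type: Im(Z) = 507.1 ⇒ lagging (phase φ = 49.2°).

PF = 0.6528 (lagging, φ = 49.2°)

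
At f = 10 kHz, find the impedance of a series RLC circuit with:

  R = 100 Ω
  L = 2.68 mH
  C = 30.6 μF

Step 1 — Angular frequency: ω = 2π·f = 2π·1e+04 = 6.283e+04 rad/s.
Step 2 — Component impedances:
  R: Z = R = 100 Ω
  L: Z = jωL = j·6.283e+04·0.00268 = 0 + j168.4 Ω
  C: Z = 1/(jωC) = -j/(ω·C) = 0 - j0.5201 Ω
Step 3 — Series combination: Z_total = R + L + C = 100 + j167.9 Ω = 195.4∠59.2° Ω.

Z = 100 + j167.9 Ω = 195.4∠59.2° Ω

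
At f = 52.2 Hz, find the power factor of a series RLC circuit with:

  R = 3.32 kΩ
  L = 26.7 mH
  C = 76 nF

Step 1 — Angular frequency: ω = 2π·f = 2π·52.2 = 328 rad/s.
Step 2 — Component impedances:
  R: Z = R = 3320 Ω
  L: Z = jωL = j·328·0.0267 = 0 + j8.757 Ω
  C: Z = 1/(jωC) = -j/(ω·C) = 0 - j4.012e+04 Ω
Step 3 — Series combination: Z_total = R + L + C = 3320 - j4.011e+04 Ω = 4.025e+04∠-85.3° Ω.
Step 4 — Power factor: PF = cos(φ) = Re(Z)/|Z| = 3320/40246 = 0.08249.
Step 5 — Type: Im(Z) = -4.011e+04 ⇒ leading (phase φ = -85.3°).

PF = 0.08249 (leading, φ = -85.3°)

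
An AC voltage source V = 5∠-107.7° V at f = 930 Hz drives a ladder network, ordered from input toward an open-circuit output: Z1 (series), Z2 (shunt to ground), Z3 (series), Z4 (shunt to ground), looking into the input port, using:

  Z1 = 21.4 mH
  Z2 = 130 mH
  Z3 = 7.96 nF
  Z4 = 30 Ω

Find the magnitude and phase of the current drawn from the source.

Step 1 — Angular frequency: ω = 2π·f = 2π·930 = 5843 rad/s.
Step 2 — Component impedances:
  Z1: Z = jωL = j·5843·0.0214 = 0 + j125 Ω
  Z2: Z = jωL = j·5843·0.13 = 0 + j759.6 Ω
  Z3: Z = 1/(jωC) = -j/(ω·C) = 0 - j2.15e+04 Ω
  Z4: Z = R = 30 Ω
Step 3 — Ladder network (open output): work backward from the far end, alternating series and parallel combinations. Z_in = 0.04025 + j912.5 Ω = 912.5∠90.0° Ω.
Step 4 — Source phasor: V = 5∠-107.7° V = -1.52 - j4.763 V.
Step 5 — Ohm's law: I = V / Z_total = (-1.52 - j4.763) / (0.04025 + j912.5) = -0.00522 + j0.001666 A.
Step 6 — Convert to polar: |I| = 0.005479 A, ∠I = 162.3°.

I = 0.005479∠162.3° A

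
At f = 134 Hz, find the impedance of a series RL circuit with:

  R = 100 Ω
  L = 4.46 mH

Step 1 — Angular frequency: ω = 2π·f = 2π·134 = 841.9 rad/s.
Step 2 — Component impedances:
  R: Z = R = 100 Ω
  L: Z = jωL = j·841.9·0.00446 = 0 + j3.755 Ω
Step 3 — Series combination: Z_total = R + L = 100 + j3.755 Ω = 100.1∠2.2° Ω.

Z = 100 + j3.755 Ω = 100.1∠2.2° Ω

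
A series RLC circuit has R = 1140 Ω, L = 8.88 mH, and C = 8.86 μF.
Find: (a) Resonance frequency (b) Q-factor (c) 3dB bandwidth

Step 1 — Resonance: ω₀ = 1/√(LC) = 1/√(0.00888·8.86e-06) = 3565 rad/s.
Step 2 — f₀ = ω₀/(2π) = 567.4 Hz.
Step 3 — Series Q: Q = ω₀L/R = 3565·0.00888/1140 = 0.02777.
Step 4 — Bandwidth: Δω = ω₀/Q = 1.284e+05 rad/s; BW = Δω/(2π) = 2.043e+04 Hz.

(a) f₀ = 567.4 Hz  (b) Q = 0.02777  (c) BW = 2.043e+04 Hz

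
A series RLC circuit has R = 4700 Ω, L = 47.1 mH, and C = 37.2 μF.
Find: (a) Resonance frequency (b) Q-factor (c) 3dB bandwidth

Step 1 — Resonance: ω₀ = 1/√(LC) = 1/√(0.0471·3.72e-05) = 755.5 rad/s.
Step 2 — f₀ = ω₀/(2π) = 120.2 Hz.
Step 3 — Series Q: Q = ω₀L/R = 755.5·0.0471/4700 = 0.007571.
Step 4 — Bandwidth: Δω = ω₀/Q = 9.979e+04 rad/s; BW = Δω/(2π) = 1.588e+04 Hz.

(a) f₀ = 120.2 Hz  (b) Q = 0.007571  (c) BW = 1.588e+04 Hz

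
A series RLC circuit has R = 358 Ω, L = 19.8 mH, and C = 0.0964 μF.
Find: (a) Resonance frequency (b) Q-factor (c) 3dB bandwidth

Step 1 — Resonance: ω₀ = 1/√(LC) = 1/√(0.0198·9.64e-08) = 2.289e+04 rad/s.
Step 2 — f₀ = ω₀/(2π) = 3643 Hz.
Step 3 — Series Q: Q = ω₀L/R = 2.289e+04·0.0198/358 = 1.266.
Step 4 — Bandwidth: Δω = ω₀/Q = 1.808e+04 rad/s; BW = Δω/(2π) = 2878 Hz.

(a) f₀ = 3643 Hz  (b) Q = 1.266  (c) BW = 2878 Hz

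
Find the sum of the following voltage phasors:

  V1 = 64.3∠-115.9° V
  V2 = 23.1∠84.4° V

Step 1 — Convert each phasor to rectangular form:
  V1 = 64.3·(cos(-115.9°) + j·sin(-115.9°)) = -28.09 - j57.84 V
  V2 = 23.1·(cos(84.4°) + j·sin(84.4°)) = 2.254 + j22.99 V
Step 2 — Sum components: V_total = -25.83 - j34.85 V.
Step 3 — Convert to polar: |V_total| = 43.38 V, ∠V_total = -126.5°.

V_total = 43.38∠-126.5° V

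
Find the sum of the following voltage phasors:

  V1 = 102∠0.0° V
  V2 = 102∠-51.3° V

Step 1 — Convert each phasor to rectangular form:
  V1 = 102·(cos(0.0°) + j·sin(0.0°)) = 102 V
  V2 = 102·(cos(-51.3°) + j·sin(-51.3°)) = 63.77 - j79.6 V
Step 2 — Sum components: V_total = 165.8 - j79.6 V.
Step 3 — Convert to polar: |V_total| = 183.9 V, ∠V_total = -25.6°.

V_total = 183.9∠-25.6° V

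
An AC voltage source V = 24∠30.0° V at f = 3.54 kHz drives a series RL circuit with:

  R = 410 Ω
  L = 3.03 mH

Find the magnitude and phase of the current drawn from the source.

Step 1 — Angular frequency: ω = 2π·f = 2π·3540 = 2.224e+04 rad/s.
Step 2 — Component impedances:
  R: Z = R = 410 Ω
  L: Z = jωL = j·2.224e+04·0.00303 = 0 + j67.39 Ω
Step 3 — Series combination: Z_total = R + L = 410 + j67.39 Ω = 415.5∠9.3° Ω.
Step 4 — Source phasor: V = 24∠30.0° V = 20.78 + j12 V.
Step 5 — Ohm's law: I = V / Z_total = (20.78 + j12) / (410 + j67.39) = 0.05404 + j0.02038 A.
Step 6 — Convert to polar: |I| = 0.05776 A, ∠I = 20.7°.

I = 0.05776∠20.7° A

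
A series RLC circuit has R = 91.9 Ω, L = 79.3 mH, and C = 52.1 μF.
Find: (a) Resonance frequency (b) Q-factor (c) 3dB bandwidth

Step 1 — Resonance: ω₀ = 1/√(LC) = 1/√(0.0793·5.21e-05) = 492 rad/s.
Step 2 — f₀ = ω₀/(2π) = 78.3 Hz.
Step 3 — Series Q: Q = ω₀L/R = 492·0.0793/91.9 = 0.4245.
Step 4 — Bandwidth: Δω = ω₀/Q = 1159 rad/s; BW = Δω/(2π) = 184.4 Hz.

(a) f₀ = 78.3 Hz  (b) Q = 0.4245  (c) BW = 184.4 Hz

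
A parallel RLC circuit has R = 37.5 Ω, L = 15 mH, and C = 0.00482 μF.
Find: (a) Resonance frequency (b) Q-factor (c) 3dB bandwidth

Step 1 — Resonance: ω₀ = 1/√(LC) = 1/√(0.015·4.82e-09) = 1.176e+05 rad/s.
Step 2 — f₀ = ω₀/(2π) = 1.872e+04 Hz.
Step 3 — Parallel Q: Q = R/(ω₀L) = 37.5/(1.176e+05·0.015) = 0.02126.
Step 4 — Bandwidth: Δω = ω₀/Q = 5.533e+06 rad/s; BW = Δω/(2π) = 8.805e+05 Hz.

(a) f₀ = 1.872e+04 Hz  (b) Q = 0.02126  (c) BW = 8.805e+05 Hz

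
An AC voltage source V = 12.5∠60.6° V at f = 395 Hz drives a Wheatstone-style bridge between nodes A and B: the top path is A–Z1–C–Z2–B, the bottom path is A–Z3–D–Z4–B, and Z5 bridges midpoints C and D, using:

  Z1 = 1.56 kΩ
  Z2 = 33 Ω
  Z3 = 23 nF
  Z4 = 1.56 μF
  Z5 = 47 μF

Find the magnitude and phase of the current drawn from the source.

Step 1 — Angular frequency: ω = 2π·f = 2π·395 = 2482 rad/s.
Step 2 — Component impedances:
  Z1: Z = R = 1560 Ω
  Z2: Z = R = 33 Ω
  Z3: Z = 1/(jωC) = -j/(ω·C) = 0 - j1.752e+04 Ω
  Z4: Z = 1/(jωC) = -j/(ω·C) = 0 - j258.3 Ω
  Z5: Z = 1/(jωC) = -j/(ω·C) = 0 - j8.573 Ω
Step 3 — Bridge requires nodal analysis (the Z5 bridge couples midpoints C and D, so the two paths cannot be reduced to a simple series/parallel combination). Setting node B to ground and injecting 1 A at node A, the 3-node admittance system at A, C, D solves to V_A = Z_AB = 1580 - j142 Ω = 1587∠-5.1° Ω.
Step 4 — Source phasor: V = 12.5∠60.6° V = 6.136 + j10.89 V.
Step 5 — Ohm's law: I = V / Z_total = (6.136 + j10.89) / (1580 - j142) = 0.003238 + j0.007183 A.
Step 6 — Convert to polar: |I| = 0.007879 A, ∠I = 65.7°.

I = 0.007879∠65.7° A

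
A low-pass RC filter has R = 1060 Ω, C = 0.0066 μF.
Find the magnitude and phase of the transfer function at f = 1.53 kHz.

Step 1 — Angular frequency: ω = 2π·1530 = 9613 rad/s.
Step 2 — Transfer function: H(jω) = 1/(1 + jωRC).
Step 3 — Denominator: 1 + jωRC = 1 + j·9613·1060·6.6e-09 = 1 + j0.06725.
Step 4 — H = 0.9955 - j0.06695.
Step 5 — Magnitude: |H| = 0.9977 (-0.0 dB); phase: φ = -3.8°.

|H| = 0.9977 (-0.0 dB), φ = -3.8°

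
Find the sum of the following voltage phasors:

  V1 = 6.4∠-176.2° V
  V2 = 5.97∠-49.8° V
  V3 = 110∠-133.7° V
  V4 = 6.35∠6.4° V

Step 1 — Convert each phasor to rectangular form:
  V1 = 6.4·(cos(-176.2°) + j·sin(-176.2°)) = -6.386 - j0.4242 V
  V2 = 5.97·(cos(-49.8°) + j·sin(-49.8°)) = 3.853 - j4.56 V
  V3 = 110·(cos(-133.7°) + j·sin(-133.7°)) = -76 - j79.53 V
  V4 = 6.35·(cos(6.4°) + j·sin(6.4°)) = 6.31 + j0.7078 V
Step 2 — Sum components: V_total = -72.22 - j83.8 V.
Step 3 — Convert to polar: |V_total| = 110.6 V, ∠V_total = -130.8°.

V_total = 110.6∠-130.8° V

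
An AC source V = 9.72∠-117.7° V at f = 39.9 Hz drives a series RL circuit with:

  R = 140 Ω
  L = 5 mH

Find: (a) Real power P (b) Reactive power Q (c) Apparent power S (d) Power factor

Step 1 — Angular frequency: ω = 2π·f = 2π·39.9 = 250.7 rad/s.
Step 2 — Component impedances:
  R: Z = R = 140 Ω
  L: Z = jωL = j·250.7·0.005 = 0 + j1.253 Ω
Step 3 — Series combination: Z_total = R + L = 140 + j1.253 Ω = 140∠0.5° Ω.
Step 4 — Source phasor: V = 9.72∠-117.7° V = -4.518 - j8.606 V.
Step 5 — Current: I = V / Z = -0.03282 - j0.06118 A = 0.06943∠-118.2° A.
Step 6 — Complex power: S = V·I* = 0.6748 + j0.006042 VA.
Step 7 — Real power: P = Re(S) = 0.6748 W.
Step 8 — Reactive power: Q = Im(S) = 0.006042 VAR.
Step 9 — Apparent power: |S| = 0.6748 VA.
Step 10 — Power factor: PF = P/|S| = 1 (lagging).

(a) P = 0.6748 W  (b) Q = 0.006042 VAR  (c) S = 0.6748 VA  (d) PF = 1 (lagging)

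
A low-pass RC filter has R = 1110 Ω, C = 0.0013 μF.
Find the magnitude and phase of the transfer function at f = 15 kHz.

Step 1 — Angular frequency: ω = 2π·1.5e+04 = 9.425e+04 rad/s.
Step 2 — Transfer function: H(jω) = 1/(1 + jωRC).
Step 3 — Denominator: 1 + jωRC = 1 + j·9.425e+04·1110·1.3e-09 = 1 + j0.136.
Step 4 — H = 0.9818 - j0.1335.
Step 5 — Magnitude: |H| = 0.9909 (-0.1 dB); phase: φ = -7.7°.

|H| = 0.9909 (-0.1 dB), φ = -7.7°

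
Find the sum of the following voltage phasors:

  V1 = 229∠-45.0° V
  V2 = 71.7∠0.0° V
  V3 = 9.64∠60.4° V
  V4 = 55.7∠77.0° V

Step 1 — Convert each phasor to rectangular form:
  V1 = 229·(cos(-45.0°) + j·sin(-45.0°)) = 161.9 - j161.9 V
  V2 = 71.7·(cos(0.0°) + j·sin(0.0°)) = 71.7 V
  V3 = 9.64·(cos(60.4°) + j·sin(60.4°)) = 4.762 + j8.382 V
  V4 = 55.7·(cos(77.0°) + j·sin(77.0°)) = 12.53 + j54.27 V
Step 2 — Sum components: V_total = 250.9 - j99.27 V.
Step 3 — Convert to polar: |V_total| = 269.8 V, ∠V_total = -21.6°.

V_total = 269.8∠-21.6° V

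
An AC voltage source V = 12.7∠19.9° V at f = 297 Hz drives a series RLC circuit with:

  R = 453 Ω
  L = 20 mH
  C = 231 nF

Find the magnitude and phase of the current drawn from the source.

Step 1 — Angular frequency: ω = 2π·f = 2π·297 = 1866 rad/s.
Step 2 — Component impedances:
  R: Z = R = 453 Ω
  L: Z = jωL = j·1866·0.02 = 0 + j37.32 Ω
  C: Z = 1/(jωC) = -j/(ω·C) = 0 - j2320 Ω
Step 3 — Series combination: Z_total = R + L + C = 453 - j2282 Ω = 2327∠-78.8° Ω.
Step 4 — Source phasor: V = 12.7∠19.9° V = 11.94 + j4.323 V.
Step 5 — Ohm's law: I = V / Z_total = (11.94 + j4.323) / (453 - j2282) = -0.0008231 + j0.005395 A.
Step 6 — Convert to polar: |I| = 0.005458 A, ∠I = 98.7°.

I = 0.005458∠98.7° A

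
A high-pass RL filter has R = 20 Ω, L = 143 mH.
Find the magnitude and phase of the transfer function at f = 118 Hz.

Step 1 — Angular frequency: ω = 2π·118 = 741.4 rad/s.
Step 2 — Transfer function: H(jω) = jωL/(R + jωL).
Step 3 — Numerator jωL = j·106; denominator R + jωL = 20 + j106.
Step 4 — H = 0.9656 + j0.1822.
Step 5 — Magnitude: |H| = 0.9827 (-0.2 dB); phase: φ = 10.7°.

|H| = 0.9827 (-0.2 dB), φ = 10.7°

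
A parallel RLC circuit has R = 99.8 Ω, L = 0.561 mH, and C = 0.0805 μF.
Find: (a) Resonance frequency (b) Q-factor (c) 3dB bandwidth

Step 1 — Resonance: ω₀ = 1/√(LC) = 1/√(0.000561·8.05e-08) = 1.488e+05 rad/s.
Step 2 — f₀ = ω₀/(2π) = 2.368e+04 Hz.
Step 3 — Parallel Q: Q = R/(ω₀L) = 99.8/(1.488e+05·0.000561) = 1.195.
Step 4 — Bandwidth: Δω = ω₀/Q = 1.245e+05 rad/s; BW = Δω/(2π) = 1.981e+04 Hz.

(a) f₀ = 2.368e+04 Hz  (b) Q = 1.195  (c) BW = 1.981e+04 Hz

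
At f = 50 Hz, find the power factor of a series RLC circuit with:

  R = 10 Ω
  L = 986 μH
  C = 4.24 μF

Step 1 — Angular frequency: ω = 2π·f = 2π·50 = 314.2 rad/s.
Step 2 — Component impedances:
  R: Z = R = 10 Ω
  L: Z = jωL = j·314.2·0.000986 = 0 + j0.3098 Ω
  C: Z = 1/(jωC) = -j/(ω·C) = 0 - j750.7 Ω
Step 3 — Series combination: Z_total = R + L + C = 10 - j750.4 Ω = 750.5∠-89.2° Ω.
Step 4 — Power factor: PF = cos(φ) = Re(Z)/|Z| = 10/750.5 = 0.01332.
Step 5 — Type: Im(Z) = -750.4 ⇒ leading (phase φ = -89.2°).

PF = 0.01332 (leading, φ = -89.2°)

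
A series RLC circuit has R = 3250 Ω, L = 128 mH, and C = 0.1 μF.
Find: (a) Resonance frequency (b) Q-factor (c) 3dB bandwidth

Step 1 — Resonance condition Im(Z)=0 gives ω₀ = 1/√(LC).
Step 2 — ω₀ = 1/√(0.128·1e-07) = 8839 rad/s.
Step 3 — f₀ = ω₀/(2π) = 1407 Hz.
Step 4 — Series Q: Q = ω₀L/R = 8839·0.128/3250 = 0.3481.
Step 5 — 3dB bandwidth: Δω = ω₀/Q = 2.539e+04 rad/s; BW = Δω/(2π) = 4041 Hz.

(a) f₀ = 1407 Hz  (b) Q = 0.3481  (c) BW = 4041 Hz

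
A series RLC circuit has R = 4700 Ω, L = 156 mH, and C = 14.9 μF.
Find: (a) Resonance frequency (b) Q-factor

Step 1 — Resonance condition Im(Z)=0 gives ω₀ = 1/√(LC).
Step 2 — ω₀ = 1/√(0.156·1.49e-05) = 655.9 rad/s.
Step 3 — f₀ = ω₀/(2π) = 104.4 Hz.
Step 4 — Series Q: Q = ω₀L/R = 655.9·0.156/4700 = 0.02177.

(a) f₀ = 104.4 Hz  (b) Q = 0.02177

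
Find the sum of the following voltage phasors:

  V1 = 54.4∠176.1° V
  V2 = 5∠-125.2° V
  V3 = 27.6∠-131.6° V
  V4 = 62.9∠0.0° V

Step 1 — Convert each phasor to rectangular form:
  V1 = 54.4·(cos(176.1°) + j·sin(176.1°)) = -54.27 + j3.7 V
  V2 = 5·(cos(-125.2°) + j·sin(-125.2°)) = -2.882 - j4.086 V
  V3 = 27.6·(cos(-131.6°) + j·sin(-131.6°)) = -18.32 - j20.64 V
  V4 = 62.9·(cos(0.0°) + j·sin(0.0°)) = 62.9 V
Step 2 — Sum components: V_total = -12.58 - j21.02 V.
Step 3 — Convert to polar: |V_total| = 24.5 V, ∠V_total = -120.9°.

V_total = 24.5∠-120.9° V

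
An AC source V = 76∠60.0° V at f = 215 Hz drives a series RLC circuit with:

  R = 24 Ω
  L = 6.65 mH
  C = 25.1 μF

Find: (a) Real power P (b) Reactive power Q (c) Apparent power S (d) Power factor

Step 1 — Angular frequency: ω = 2π·f = 2π·215 = 1351 rad/s.
Step 2 — Component impedances:
  R: Z = R = 24 Ω
  L: Z = jωL = j·1351·0.00665 = 0 + j8.983 Ω
  C: Z = 1/(jωC) = -j/(ω·C) = 0 - j29.49 Ω
Step 3 — Series combination: Z_total = R + L + C = 24 - j20.51 Ω = 31.57∠-40.5° Ω.
Step 4 — Source phasor: V = 76∠60.0° V = 38 + j65.82 V.
Step 5 — Current: I = V / Z = -0.4393 + j2.367 A = 2.407∠100.5° A.
Step 6 — Complex power: S = V·I* = 139.1 - j118.9 VA.
Step 7 — Real power: P = Re(S) = 139.1 W.
Step 8 — Reactive power: Q = Im(S) = -118.9 VAR.
Step 9 — Apparent power: |S| = 183 VA.
Step 10 — Power factor: PF = P/|S| = 0.7602 (leading).

(a) P = 139.1 W  (b) Q = -118.9 VAR  (c) S = 183 VA  (d) PF = 0.7602 (leading)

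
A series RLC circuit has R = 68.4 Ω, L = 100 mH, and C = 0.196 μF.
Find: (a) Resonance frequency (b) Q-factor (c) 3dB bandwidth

Step 1 — Resonance condition Im(Z)=0 gives ω₀ = 1/√(LC).
Step 2 — ω₀ = 1/√(0.1·1.96e-07) = 7143 rad/s.
Step 3 — f₀ = ω₀/(2π) = 1137 Hz.
Step 4 — Series Q: Q = ω₀L/R = 7143·0.1/68.4 = 10.44.
Step 5 — 3dB bandwidth: Δω = ω₀/Q = 684 rad/s; BW = Δω/(2π) = 108.9 Hz.

(a) f₀ = 1137 Hz  (b) Q = 10.44  (c) BW = 108.9 Hz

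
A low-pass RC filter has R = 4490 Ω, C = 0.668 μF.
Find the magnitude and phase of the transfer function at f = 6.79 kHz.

Step 1 — Angular frequency: ω = 2π·6790 = 4.266e+04 rad/s.
Step 2 — Transfer function: H(jω) = 1/(1 + jωRC).
Step 3 — Denominator: 1 + jωRC = 1 + j·4.266e+04·4490·6.68e-07 = 1 + j128.
Step 4 — H = 6.107e-05 - j0.007814.
Step 5 — Magnitude: |H| = 0.007815 (-42.1 dB); phase: φ = -89.6°.

|H| = 0.007815 (-42.1 dB), φ = -89.6°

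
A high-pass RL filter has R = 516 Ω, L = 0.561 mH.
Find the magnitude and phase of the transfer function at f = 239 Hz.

Step 1 — Angular frequency: ω = 2π·239 = 1502 rad/s.
Step 2 — Transfer function: H(jω) = jωL/(R + jωL).
Step 3 — Numerator jωL = j·0.8424; denominator R + jωL = 516 + j0.8424.
Step 4 — H = 2.666e-06 + j0.001633.
Step 5 — Magnitude: |H| = 0.001633 (-55.7 dB); phase: φ = 89.9°.

|H| = 0.001633 (-55.7 dB), φ = 89.9°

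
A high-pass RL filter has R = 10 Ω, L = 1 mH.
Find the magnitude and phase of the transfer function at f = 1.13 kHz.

Step 1 — Angular frequency: ω = 2π·1130 = 7100 rad/s.
Step 2 — Transfer function: H(jω) = jωL/(R + jωL).
Step 3 — Numerator jωL = j·7.1; denominator R + jωL = 10 + j7.1.
Step 4 — H = 0.3352 + j0.472.
Step 5 — Magnitude: |H| = 0.5789 (-4.7 dB); phase: φ = 54.6°.

|H| = 0.5789 (-4.7 dB), φ = 54.6°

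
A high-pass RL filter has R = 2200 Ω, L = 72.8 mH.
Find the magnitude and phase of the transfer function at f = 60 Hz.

Step 1 — Angular frequency: ω = 2π·60 = 377 rad/s.
Step 2 — Transfer function: H(jω) = jωL/(R + jωL).
Step 3 — Numerator jωL = j·27.44; denominator R + jωL = 2200 + j27.44.
Step 4 — H = 0.0001556 + j0.01247.
Step 5 — Magnitude: |H| = 0.01247 (-38.1 dB); phase: φ = 89.3°.

|H| = 0.01247 (-38.1 dB), φ = 89.3°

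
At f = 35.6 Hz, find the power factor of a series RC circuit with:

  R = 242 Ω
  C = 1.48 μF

Step 1 — Angular frequency: ω = 2π·f = 2π·35.6 = 223.7 rad/s.
Step 2 — Component impedances:
  R: Z = R = 242 Ω
  C: Z = 1/(jωC) = -j/(ω·C) = 0 - j3021 Ω
Step 3 — Series combination: Z_total = R + C = 242 - j3021 Ω = 3030∠-85.4° Ω.
Step 4 — Power factor: PF = cos(φ) = Re(Z)/|Z| = 242/3030.4 = 0.07986.
Step 5 — Type: Im(Z) = -3021 ⇒ leading (phase φ = -85.4°).

PF = 0.07986 (leading, φ = -85.4°)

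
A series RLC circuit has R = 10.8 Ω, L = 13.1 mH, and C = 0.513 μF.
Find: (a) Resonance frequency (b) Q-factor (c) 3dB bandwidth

Step 1 — Resonance condition Im(Z)=0 gives ω₀ = 1/√(LC).
Step 2 — ω₀ = 1/√(0.0131·5.13e-07) = 1.22e+04 rad/s.
Step 3 — f₀ = ω₀/(2π) = 1941 Hz.
Step 4 — Series Q: Q = ω₀L/R = 1.22e+04·0.0131/10.8 = 14.8.
Step 5 — 3dB bandwidth: Δω = ω₀/Q = 824.4 rad/s; BW = Δω/(2π) = 131.2 Hz.

(a) f₀ = 1941 Hz  (b) Q = 14.8  (c) BW = 131.2 Hz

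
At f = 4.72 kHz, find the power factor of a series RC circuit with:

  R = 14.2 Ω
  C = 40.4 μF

Step 1 — Angular frequency: ω = 2π·f = 2π·4720 = 2.966e+04 rad/s.
Step 2 — Component impedances:
  R: Z = R = 14.2 Ω
  C: Z = 1/(jωC) = -j/(ω·C) = 0 - j0.8346 Ω
Step 3 — Series combination: Z_total = R + C = 14.2 - j0.8346 Ω = 14.22∠-3.4° Ω.
Step 4 — Power factor: PF = cos(φ) = Re(Z)/|Z| = 14.2/14.2245 = 0.9983.
Step 5 — Type: Im(Z) = -0.8346 ⇒ leading (phase φ = -3.4°).

PF = 0.9983 (leading, φ = -3.4°)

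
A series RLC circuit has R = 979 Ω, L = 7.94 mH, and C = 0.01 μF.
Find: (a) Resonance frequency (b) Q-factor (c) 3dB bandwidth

Step 1 — Resonance condition Im(Z)=0 gives ω₀ = 1/√(LC).
Step 2 — ω₀ = 1/√(0.00794·1e-08) = 1.122e+05 rad/s.
Step 3 — f₀ = ω₀/(2π) = 1.786e+04 Hz.
Step 4 — Series Q: Q = ω₀L/R = 1.122e+05·0.00794/979 = 0.9102.
Step 5 — 3dB bandwidth: Δω = ω₀/Q = 1.233e+05 rad/s; BW = Δω/(2π) = 1.962e+04 Hz.

(a) f₀ = 1.786e+04 Hz  (b) Q = 0.9102  (c) BW = 1.962e+04 Hz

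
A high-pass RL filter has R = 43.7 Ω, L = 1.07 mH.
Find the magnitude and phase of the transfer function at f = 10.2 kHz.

Step 1 — Angular frequency: ω = 2π·1.02e+04 = 6.409e+04 rad/s.
Step 2 — Transfer function: H(jω) = jωL/(R + jωL).
Step 3 — Numerator jωL = j·68.57; denominator R + jωL = 43.7 + j68.57.
Step 4 — H = 0.7112 + j0.4532.
Step 5 — Magnitude: |H| = 0.8433 (-1.5 dB); phase: φ = 32.5°.

|H| = 0.8433 (-1.5 dB), φ = 32.5°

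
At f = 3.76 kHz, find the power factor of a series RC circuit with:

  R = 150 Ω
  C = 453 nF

Step 1 — Angular frequency: ω = 2π·f = 2π·3760 = 2.362e+04 rad/s.
Step 2 — Component impedances:
  R: Z = R = 150 Ω
  C: Z = 1/(jωC) = -j/(ω·C) = 0 - j93.44 Ω
Step 3 — Series combination: Z_total = R + C = 150 - j93.44 Ω = 176.7∠-31.9° Ω.
Step 4 — Power factor: PF = cos(φ) = Re(Z)/|Z| = 150/176.72 = 0.8488.
Step 5 — Type: Im(Z) = -93.44 ⇒ leading (phase φ = -31.9°).

PF = 0.8488 (leading, φ = -31.9°)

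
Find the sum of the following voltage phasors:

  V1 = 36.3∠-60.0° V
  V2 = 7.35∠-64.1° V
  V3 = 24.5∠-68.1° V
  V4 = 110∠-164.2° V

Step 1 — Convert each phasor to rectangular form:
  V1 = 36.3·(cos(-60.0°) + j·sin(-60.0°)) = 18.15 - j31.44 V
  V2 = 7.35·(cos(-64.1°) + j·sin(-64.1°)) = 3.21 - j6.612 V
  V3 = 24.5·(cos(-68.1°) + j·sin(-68.1°)) = 9.138 - j22.73 V
  V4 = 110·(cos(-164.2°) + j·sin(-164.2°)) = -105.8 - j29.95 V
Step 2 — Sum components: V_total = -75.35 - j90.73 V.
Step 3 — Convert to polar: |V_total| = 117.9 V, ∠V_total = -129.7°.

V_total = 117.9∠-129.7° V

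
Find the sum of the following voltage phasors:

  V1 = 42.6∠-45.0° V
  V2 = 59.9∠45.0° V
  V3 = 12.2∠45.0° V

Step 1 — Convert each phasor to rectangular form:
  V1 = 42.6·(cos(-45.0°) + j·sin(-45.0°)) = 30.12 - j30.12 V
  V2 = 59.9·(cos(45.0°) + j·sin(45.0°)) = 42.36 + j42.36 V
  V3 = 12.2·(cos(45.0°) + j·sin(45.0°)) = 8.627 + j8.627 V
Step 2 — Sum components: V_total = 81.11 + j20.86 V.
Step 3 — Convert to polar: |V_total| = 83.74 V, ∠V_total = 14.4°.

V_total = 83.74∠14.4° V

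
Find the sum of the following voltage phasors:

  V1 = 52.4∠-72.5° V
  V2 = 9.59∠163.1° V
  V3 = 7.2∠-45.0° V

Step 1 — Convert each phasor to rectangular form:
  V1 = 52.4·(cos(-72.5°) + j·sin(-72.5°)) = 15.76 - j49.97 V
  V2 = 9.59·(cos(163.1°) + j·sin(163.1°)) = -9.176 + j2.788 V
  V3 = 7.2·(cos(-45.0°) + j·sin(-45.0°)) = 5.091 - j5.091 V
Step 2 — Sum components: V_total = 11.67 - j52.28 V.
Step 3 — Convert to polar: |V_total| = 53.57 V, ∠V_total = -77.4°.

V_total = 53.57∠-77.4° V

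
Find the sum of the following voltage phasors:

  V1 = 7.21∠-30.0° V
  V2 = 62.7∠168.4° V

Step 1 — Convert each phasor to rectangular form:
  V1 = 7.21·(cos(-30.0°) + j·sin(-30.0°)) = 6.244 - j3.605 V
  V2 = 62.7·(cos(168.4°) + j·sin(168.4°)) = -61.42 + j12.61 V
Step 2 — Sum components: V_total = -55.18 + j9.003 V.
Step 3 — Convert to polar: |V_total| = 55.9 V, ∠V_total = 170.7°.

V_total = 55.9∠170.7° V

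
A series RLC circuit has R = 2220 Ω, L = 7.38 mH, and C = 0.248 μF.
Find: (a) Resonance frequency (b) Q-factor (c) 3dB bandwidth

Step 1 — Resonance: ω₀ = 1/√(LC) = 1/√(0.00738·2.48e-07) = 2.337e+04 rad/s.
Step 2 — f₀ = ω₀/(2π) = 3720 Hz.
Step 3 — Series Q: Q = ω₀L/R = 2.337e+04·0.00738/2220 = 0.07771.
Step 4 — Bandwidth: Δω = ω₀/Q = 3.008e+05 rad/s; BW = Δω/(2π) = 4.788e+04 Hz.

(a) f₀ = 3720 Hz  (b) Q = 0.07771  (c) BW = 4.788e+04 Hz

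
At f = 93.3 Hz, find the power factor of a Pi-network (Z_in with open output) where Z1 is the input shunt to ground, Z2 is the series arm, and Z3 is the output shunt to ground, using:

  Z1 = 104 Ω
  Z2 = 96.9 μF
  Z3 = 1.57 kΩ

Step 1 — Angular frequency: ω = 2π·f = 2π·93.3 = 586.2 rad/s.
Step 2 — Component impedances:
  Z1: Z = R = 104 Ω
  Z2: Z = 1/(jωC) = -j/(ω·C) = 0 - j17.6 Ω
  Z3: Z = R = 1570 Ω
Step 3 — With open output, the series arm Z2 and the output shunt Z3 appear in series to ground: Z2 + Z3 = 1570 - j17.6 Ω.
Step 4 — Parallel with input shunt Z1: Z_in = Z1 || (Z2 + Z3) = 97.54 - j0.06794 Ω = 97.54∠-0.0° Ω.
Step 5 — Power factor: PF = cos(φ) = Re(Z)/|Z| = 97.54/97.54 = 1.
Step 6 — Type: Im(Z) = -0.06794 ⇒ leading (phase φ = -0.0°).

PF = 1 (leading, φ = -0.0°)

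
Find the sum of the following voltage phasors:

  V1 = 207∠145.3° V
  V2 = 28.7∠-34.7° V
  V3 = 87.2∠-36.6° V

Step 1 — Convert each phasor to rectangular form:
  V1 = 207·(cos(145.3°) + j·sin(145.3°)) = -170.2 + j117.8 V
  V2 = 28.7·(cos(-34.7°) + j·sin(-34.7°)) = 23.6 - j16.34 V
  V3 = 87.2·(cos(-36.6°) + j·sin(-36.6°)) = 70.01 - j51.99 V
Step 2 — Sum components: V_total = -76.58 + j49.51 V.
Step 3 — Convert to polar: |V_total| = 91.19 V, ∠V_total = 147.1°.

V_total = 91.19∠147.1° V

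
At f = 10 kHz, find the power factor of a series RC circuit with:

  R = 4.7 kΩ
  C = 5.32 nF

Step 1 — Angular frequency: ω = 2π·f = 2π·1e+04 = 6.283e+04 rad/s.
Step 2 — Component impedances:
  R: Z = R = 4700 Ω
  C: Z = 1/(jωC) = -j/(ω·C) = 0 - j2992 Ω
Step 3 — Series combination: Z_total = R + C = 4700 - j2992 Ω = 5571∠-32.5° Ω.
Step 4 — Power factor: PF = cos(φ) = Re(Z)/|Z| = 4700/5571.3 = 0.8436.
Step 5 — Type: Im(Z) = -2992 ⇒ leading (phase φ = -32.5°).

PF = 0.8436 (leading, φ = -32.5°)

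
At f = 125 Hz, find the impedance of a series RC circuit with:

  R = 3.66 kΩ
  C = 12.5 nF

Step 1 — Angular frequency: ω = 2π·f = 2π·125 = 785.4 rad/s.
Step 2 — Component impedances:
  R: Z = R = 3660 Ω
  C: Z = 1/(jωC) = -j/(ω·C) = 0 - j1.019e+05 Ω
Step 3 — Series combination: Z_total = R + C = 3660 - j1.019e+05 Ω = 1.019e+05∠-87.9° Ω.

Z = 3660 - j1.019e+05 Ω = 1.019e+05∠-87.9° Ω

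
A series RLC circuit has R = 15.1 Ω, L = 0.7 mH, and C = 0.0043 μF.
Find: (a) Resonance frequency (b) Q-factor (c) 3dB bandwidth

Step 1 — Resonance condition Im(Z)=0 gives ω₀ = 1/√(LC).
Step 2 — ω₀ = 1/√(0.0007·4.3e-09) = 5.764e+05 rad/s.
Step 3 — f₀ = ω₀/(2π) = 9.174e+04 Hz.
Step 4 — Series Q: Q = ω₀L/R = 5.764e+05·0.0007/15.1 = 26.72.
Step 5 — 3dB bandwidth: Δω = ω₀/Q = 2.157e+04 rad/s; BW = Δω/(2π) = 3433 Hz.

(a) f₀ = 9.174e+04 Hz  (b) Q = 26.72  (c) BW = 3433 Hz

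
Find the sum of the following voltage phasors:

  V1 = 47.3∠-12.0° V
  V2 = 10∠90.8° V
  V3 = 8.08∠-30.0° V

Step 1 — Convert each phasor to rectangular form:
  V1 = 47.3·(cos(-12.0°) + j·sin(-12.0°)) = 46.27 - j9.834 V
  V2 = 10·(cos(90.8°) + j·sin(90.8°)) = -0.1396 + j9.999 V
  V3 = 8.08·(cos(-30.0°) + j·sin(-30.0°)) = 6.997 - j4.04 V
Step 2 — Sum components: V_total = 53.12 - j3.875 V.
Step 3 — Convert to polar: |V_total| = 53.27 V, ∠V_total = -4.2°.

V_total = 53.27∠-4.2° V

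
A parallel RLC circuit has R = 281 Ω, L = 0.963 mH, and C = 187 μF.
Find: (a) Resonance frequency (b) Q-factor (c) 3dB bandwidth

Step 1 — Resonance: ω₀ = 1/√(LC) = 1/√(0.000963·0.000187) = 2356 rad/s.
Step 2 — f₀ = ω₀/(2π) = 375 Hz.
Step 3 — Parallel Q: Q = R/(ω₀L) = 281/(2356·0.000963) = 123.8.
Step 4 — Bandwidth: Δω = ω₀/Q = 19.03 rad/s; BW = Δω/(2π) = 3.029 Hz.

(a) f₀ = 375 Hz  (b) Q = 123.8  (c) BW = 3.029 Hz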